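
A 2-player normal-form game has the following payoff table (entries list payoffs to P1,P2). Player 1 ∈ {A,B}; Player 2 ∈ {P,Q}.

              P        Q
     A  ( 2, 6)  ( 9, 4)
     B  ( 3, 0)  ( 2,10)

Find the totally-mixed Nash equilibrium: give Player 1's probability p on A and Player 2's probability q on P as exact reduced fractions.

P1 mixes 5/6 on A; P2 mixes 7/8 on P

P1 indiff ⇒ q·2+(1-q)·9 = q·3+(1-q)·2 ⇒ q(-1) = (1-q)(-7) ⇒ q = 7/8
P2 indiff ⇒ p·6+(1-p)·0 = p·4+(1-p)·10 ⇒ p(2) = (1-p)(10) ⇒ p = 5/6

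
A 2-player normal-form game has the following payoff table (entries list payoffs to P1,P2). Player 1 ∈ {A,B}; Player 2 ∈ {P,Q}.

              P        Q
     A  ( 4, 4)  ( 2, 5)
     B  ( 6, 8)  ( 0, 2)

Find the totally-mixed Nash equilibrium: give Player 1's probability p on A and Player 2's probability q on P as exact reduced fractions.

P1 indiff ⇒ q·4+(1-q)·2 = q·6+(1-q)·0 ⇒ q(-2) = (1-q)(-2) ⇒ q = 1/2
P2 indiff ⇒ p·4+(1-p)·8 = p·5+(1-p)·2 ⇒ p(-1) = (1-p)(-6) ⇒ p = 6/7

(p,q) = (6/7, 1/2)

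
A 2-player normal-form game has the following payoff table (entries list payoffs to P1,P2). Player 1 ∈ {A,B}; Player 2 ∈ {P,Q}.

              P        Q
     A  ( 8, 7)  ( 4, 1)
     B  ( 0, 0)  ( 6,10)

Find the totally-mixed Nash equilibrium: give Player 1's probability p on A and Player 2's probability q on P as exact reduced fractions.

(p,q) = (5/8, 1/5)

P1 indiff ⇒ q·8+(1-q)·4 = q·0+(1-q)·6 ⇒ q(8) = (1-q)(2) ⇒ q = 1/5
P2 indiff ⇒ p·7+(1-p)·0 = p·1+(1-p)·10 ⇒ p(6) = (1-p)(10) ⇒ p = 5/8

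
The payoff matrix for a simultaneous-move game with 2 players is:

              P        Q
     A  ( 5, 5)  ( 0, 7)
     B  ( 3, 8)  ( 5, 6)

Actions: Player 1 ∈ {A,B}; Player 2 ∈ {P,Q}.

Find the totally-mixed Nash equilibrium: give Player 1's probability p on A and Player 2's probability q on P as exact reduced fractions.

P1 mixes 1/2 on A; P2 mixes 5/7 on P

P1 indiff ⇒ q·5+(1-q)·0 = q·3+(1-q)·5 ⇒ q(2) = (1-q)(5) ⇒ q = 5/7
P2 indiff ⇒ p·5+(1-p)·8 = p·7+(1-p)·6 ⇒ p(-2) = (1-p)(-2) ⇒ p = 1/2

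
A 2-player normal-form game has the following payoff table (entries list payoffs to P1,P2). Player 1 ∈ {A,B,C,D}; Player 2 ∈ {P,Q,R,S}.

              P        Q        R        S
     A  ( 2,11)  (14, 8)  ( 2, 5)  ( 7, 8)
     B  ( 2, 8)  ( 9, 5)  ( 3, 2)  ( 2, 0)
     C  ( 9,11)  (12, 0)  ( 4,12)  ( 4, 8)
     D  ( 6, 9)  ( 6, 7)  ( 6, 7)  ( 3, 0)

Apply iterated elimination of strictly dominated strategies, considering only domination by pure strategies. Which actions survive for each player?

P1 drop B (C beats it: P:9>2 Q:12>9 R:4>3 S:4>2)
P2 drop Q (P beats it: A:11>8 C:11>0 D:9>7)
P2 drop S (P beats it: A:11>8 C:11>8 D:9>0)
P1 drop A (C beats it: P:9>2 R:4>2)
P1→{C,D} P2→{P,R}

IESDS → P1:{C,D} P2:{P,R}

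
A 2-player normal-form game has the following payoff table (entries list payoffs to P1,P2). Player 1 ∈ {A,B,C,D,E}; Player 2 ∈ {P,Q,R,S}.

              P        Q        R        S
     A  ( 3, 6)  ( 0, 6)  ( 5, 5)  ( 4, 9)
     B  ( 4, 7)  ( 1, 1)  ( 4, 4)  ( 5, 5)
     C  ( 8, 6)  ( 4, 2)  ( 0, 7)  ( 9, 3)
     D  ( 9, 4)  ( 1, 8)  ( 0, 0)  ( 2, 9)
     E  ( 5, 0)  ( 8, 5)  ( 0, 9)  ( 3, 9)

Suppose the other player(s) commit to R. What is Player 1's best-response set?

u_1(A vs R) = 5
u_1(B vs R) = 4
u_1(C vs R) = 0
u_1(D vs R) = 0
u_1(E vs R) = 0
max payoff 5 at {A}

argmax u_1 = {A}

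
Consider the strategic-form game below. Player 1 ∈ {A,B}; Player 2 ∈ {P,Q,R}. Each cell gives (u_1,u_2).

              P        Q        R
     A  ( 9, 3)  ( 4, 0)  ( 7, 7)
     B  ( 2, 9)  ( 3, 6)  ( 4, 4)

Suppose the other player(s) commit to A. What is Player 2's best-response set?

argmax u_2 = {R}

u_2(P vs A) = 3
u_2(Q vs A) = 0
u_2(R vs A) = 7
max payoff 7 at {R}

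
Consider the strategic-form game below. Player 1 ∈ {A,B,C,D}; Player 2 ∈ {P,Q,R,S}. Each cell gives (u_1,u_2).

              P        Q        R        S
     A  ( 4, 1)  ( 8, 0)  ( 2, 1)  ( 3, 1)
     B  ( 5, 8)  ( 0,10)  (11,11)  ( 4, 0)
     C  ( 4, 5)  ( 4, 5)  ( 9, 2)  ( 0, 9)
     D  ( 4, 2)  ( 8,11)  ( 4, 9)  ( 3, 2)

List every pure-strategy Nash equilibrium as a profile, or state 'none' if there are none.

Nash profiles: (B,R), (D,Q)

(A,P): not NE [P1→B gives 5>4]
(A,Q): not NE [P2→S gives 1>0]
(A,R): not NE [P1→B gives 11>2]
(A,S): not NE [P1→B gives 4>3]
(B,P): not NE [P2→R gives 11>8]
(B,Q): not NE [P1→D gives 8>0; P2→R gives 11>10]
(B,R): NE
(B,S): not NE [P2→R gives 11>0]
(C,P): not NE [P1→B gives 5>4; P2→S gives 9>5]
(C,Q): not NE [P1→D gives 8>4; P2→S gives 9>5]
(C,R): not NE [P1→B gives 11>9; P2→S gives 9>2]
(C,S): not NE [P1→B gives 4>0]
(D,P): not NE [P1→B gives 5>4; P2→Q gives 11>2]
(D,Q): NE
(D,R): not NE [P1→B gives 11>4; P2→Q gives 11>9]
(D,S): not NE [P1→B gives 4>3; P2→Q gives 11>2]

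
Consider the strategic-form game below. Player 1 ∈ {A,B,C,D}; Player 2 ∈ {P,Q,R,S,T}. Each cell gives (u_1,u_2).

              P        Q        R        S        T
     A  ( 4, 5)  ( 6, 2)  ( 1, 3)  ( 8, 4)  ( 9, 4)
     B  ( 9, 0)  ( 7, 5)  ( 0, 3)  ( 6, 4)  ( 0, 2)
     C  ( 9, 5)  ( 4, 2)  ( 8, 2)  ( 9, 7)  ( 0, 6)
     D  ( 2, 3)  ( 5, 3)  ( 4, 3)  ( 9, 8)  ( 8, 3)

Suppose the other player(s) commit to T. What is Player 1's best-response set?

BR_1 = {A}

u_1(A vs T) = 9
u_1(B vs T) = 0
u_1(C vs T) = 0
u_1(D vs T) = 8
max payoff 9 at {A}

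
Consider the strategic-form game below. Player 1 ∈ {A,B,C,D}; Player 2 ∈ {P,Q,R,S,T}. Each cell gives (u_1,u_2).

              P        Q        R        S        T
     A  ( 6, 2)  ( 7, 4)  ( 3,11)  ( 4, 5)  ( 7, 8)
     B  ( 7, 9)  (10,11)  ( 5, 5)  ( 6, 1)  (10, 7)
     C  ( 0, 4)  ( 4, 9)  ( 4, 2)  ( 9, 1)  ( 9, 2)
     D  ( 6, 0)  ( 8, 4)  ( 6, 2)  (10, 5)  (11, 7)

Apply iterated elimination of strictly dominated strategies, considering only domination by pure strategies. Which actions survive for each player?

P1 drop A (B beats it: P:7>6 Q:10>7 R:5>3 S:6>4 T:10>7)
P1 drop C (D beats it: P:6>0 Q:8>4 R:6>4 S:10>9 T:11>9)
P2 drop P (Q beats it: B:11>9 D:4>0)
P2 drop R (Q beats it: B:11>5 D:4>2)
P2 drop S (T beats it: B:7>1 D:7>5)
P1→{B,D} P2→{Q,T}

IESDS → P1:{B,D} P2:{Q,T}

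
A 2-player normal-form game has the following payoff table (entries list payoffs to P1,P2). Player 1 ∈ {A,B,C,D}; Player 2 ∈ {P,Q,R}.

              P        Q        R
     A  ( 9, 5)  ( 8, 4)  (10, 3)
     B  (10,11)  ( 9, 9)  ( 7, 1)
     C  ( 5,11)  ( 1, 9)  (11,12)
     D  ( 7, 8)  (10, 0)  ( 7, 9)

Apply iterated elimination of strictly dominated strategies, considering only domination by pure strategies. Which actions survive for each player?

P2 drop Q (P beats it: A:5>4 B:11>9 C:11>9 D:8>0)
P1 drop D (A beats it: P:9>7 R:10>7)
P1→{A,B,C} P2→{P,R}

IESDS → P1:{A,B,C} P2:{P,R}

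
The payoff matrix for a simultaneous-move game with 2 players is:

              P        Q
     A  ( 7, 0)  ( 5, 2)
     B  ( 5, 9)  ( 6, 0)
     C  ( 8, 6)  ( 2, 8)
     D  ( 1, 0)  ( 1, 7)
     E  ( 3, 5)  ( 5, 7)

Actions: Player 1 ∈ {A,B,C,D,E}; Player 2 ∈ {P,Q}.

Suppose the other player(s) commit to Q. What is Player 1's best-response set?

argmax u_1 = {B}

u_1(A vs Q) = 5
u_1(B vs Q) = 6
u_1(C vs Q) = 2
u_1(D vs Q) = 1
u_1(E vs Q) = 5
max payoff 6 at {B}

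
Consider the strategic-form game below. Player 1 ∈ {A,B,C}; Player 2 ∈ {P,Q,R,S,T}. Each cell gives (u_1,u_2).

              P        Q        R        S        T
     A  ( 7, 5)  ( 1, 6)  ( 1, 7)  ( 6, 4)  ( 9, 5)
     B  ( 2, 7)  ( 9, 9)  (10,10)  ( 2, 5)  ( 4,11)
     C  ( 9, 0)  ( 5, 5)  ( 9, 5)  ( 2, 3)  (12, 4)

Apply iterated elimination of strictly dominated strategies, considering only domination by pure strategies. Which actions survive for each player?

Survivors P1:{B,C} P2:{Q,R,T}

P2 drop P (Q beats it: A:6>5 B:9>7 C:5>0)
P2 drop S (Q beats it: A:6>4 B:9>5 C:5>3)
P1 drop A (C beats it: Q:5>1 R:9>1 T:12>9)
P1→{B,C} P2→{Q,R,T}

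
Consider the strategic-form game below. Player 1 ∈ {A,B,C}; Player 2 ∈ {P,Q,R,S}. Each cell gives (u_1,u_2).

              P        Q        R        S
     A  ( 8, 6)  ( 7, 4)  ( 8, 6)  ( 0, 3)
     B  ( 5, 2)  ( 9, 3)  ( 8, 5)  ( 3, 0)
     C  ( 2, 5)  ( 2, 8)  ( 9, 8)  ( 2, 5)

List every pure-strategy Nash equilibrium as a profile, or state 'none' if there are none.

Nash profiles: (A,P), (C,R)

(A,P): NE
(A,Q): not NE [P1→B gives 9>7; P2→R gives 6>4]
(A,R): not NE [P1→C gives 9>8]
(A,S): not NE [P1→B gives 3>0; P2→R gives 6>3]
(B,P): not NE [P1→A gives 8>5; P2→R gives 5>2]
(B,Q): not NE [P2→R gives 5>3]
(B,R): not NE [P1→C gives 9>8]
(B,S): not NE [P2→R gives 5>0]
(C,P): not NE [P1→A gives 8>2; P2→R gives 8>5]
(C,Q): not NE [P1→B gives 9>2]
(C,R): NE
(C,S): not NE [P1→B gives 3>2; P2→R gives 8>5]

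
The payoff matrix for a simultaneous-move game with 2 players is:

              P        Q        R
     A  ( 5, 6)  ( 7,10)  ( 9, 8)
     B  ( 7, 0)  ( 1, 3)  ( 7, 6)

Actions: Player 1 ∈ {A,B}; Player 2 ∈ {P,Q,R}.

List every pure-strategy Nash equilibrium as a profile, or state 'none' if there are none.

(A,P): not NE [P1→B gives 7>5; P2→Q gives 10>6]
(A,Q): NE
(A,R): not NE [P2→Q gives 10>8]
(B,P): not NE [P2→R gives 6>0]
(B,Q): not NE [P1→A gives 7>1; P2→R gives 6>3]
(B,R): not NE [P1→A gives 9>7]

Nash profiles: (A,Q)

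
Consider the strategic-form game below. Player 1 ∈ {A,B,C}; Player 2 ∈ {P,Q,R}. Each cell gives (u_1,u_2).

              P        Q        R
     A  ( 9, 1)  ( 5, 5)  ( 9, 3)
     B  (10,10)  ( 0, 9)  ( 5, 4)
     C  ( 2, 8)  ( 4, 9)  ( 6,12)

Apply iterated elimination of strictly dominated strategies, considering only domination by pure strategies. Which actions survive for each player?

P1 drop C (A beats it: P:9>2 Q:5>4 R:9>6)
P2 drop R (Q beats it: A:5>3 B:9>4)
P1→{A,B} P2→{P,Q}

Remaining: P1:{A,B} P2:{P,Q}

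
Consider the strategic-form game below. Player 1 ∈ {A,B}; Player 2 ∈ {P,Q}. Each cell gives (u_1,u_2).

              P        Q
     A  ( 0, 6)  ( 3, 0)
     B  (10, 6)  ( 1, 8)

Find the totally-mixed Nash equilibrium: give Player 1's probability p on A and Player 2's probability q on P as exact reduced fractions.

(p,q) = (1/4, 1/6)

P1 indiff ⇒ q·0+(1-q)·3 = q·10+(1-q)·1 ⇒ q(-10) = (1-q)(-2) ⇒ q = 1/6
P2 indiff ⇒ p·6+(1-p)·6 = p·0+(1-p)·8 ⇒ p(6) = (1-p)(2) ⇒ p = 1/4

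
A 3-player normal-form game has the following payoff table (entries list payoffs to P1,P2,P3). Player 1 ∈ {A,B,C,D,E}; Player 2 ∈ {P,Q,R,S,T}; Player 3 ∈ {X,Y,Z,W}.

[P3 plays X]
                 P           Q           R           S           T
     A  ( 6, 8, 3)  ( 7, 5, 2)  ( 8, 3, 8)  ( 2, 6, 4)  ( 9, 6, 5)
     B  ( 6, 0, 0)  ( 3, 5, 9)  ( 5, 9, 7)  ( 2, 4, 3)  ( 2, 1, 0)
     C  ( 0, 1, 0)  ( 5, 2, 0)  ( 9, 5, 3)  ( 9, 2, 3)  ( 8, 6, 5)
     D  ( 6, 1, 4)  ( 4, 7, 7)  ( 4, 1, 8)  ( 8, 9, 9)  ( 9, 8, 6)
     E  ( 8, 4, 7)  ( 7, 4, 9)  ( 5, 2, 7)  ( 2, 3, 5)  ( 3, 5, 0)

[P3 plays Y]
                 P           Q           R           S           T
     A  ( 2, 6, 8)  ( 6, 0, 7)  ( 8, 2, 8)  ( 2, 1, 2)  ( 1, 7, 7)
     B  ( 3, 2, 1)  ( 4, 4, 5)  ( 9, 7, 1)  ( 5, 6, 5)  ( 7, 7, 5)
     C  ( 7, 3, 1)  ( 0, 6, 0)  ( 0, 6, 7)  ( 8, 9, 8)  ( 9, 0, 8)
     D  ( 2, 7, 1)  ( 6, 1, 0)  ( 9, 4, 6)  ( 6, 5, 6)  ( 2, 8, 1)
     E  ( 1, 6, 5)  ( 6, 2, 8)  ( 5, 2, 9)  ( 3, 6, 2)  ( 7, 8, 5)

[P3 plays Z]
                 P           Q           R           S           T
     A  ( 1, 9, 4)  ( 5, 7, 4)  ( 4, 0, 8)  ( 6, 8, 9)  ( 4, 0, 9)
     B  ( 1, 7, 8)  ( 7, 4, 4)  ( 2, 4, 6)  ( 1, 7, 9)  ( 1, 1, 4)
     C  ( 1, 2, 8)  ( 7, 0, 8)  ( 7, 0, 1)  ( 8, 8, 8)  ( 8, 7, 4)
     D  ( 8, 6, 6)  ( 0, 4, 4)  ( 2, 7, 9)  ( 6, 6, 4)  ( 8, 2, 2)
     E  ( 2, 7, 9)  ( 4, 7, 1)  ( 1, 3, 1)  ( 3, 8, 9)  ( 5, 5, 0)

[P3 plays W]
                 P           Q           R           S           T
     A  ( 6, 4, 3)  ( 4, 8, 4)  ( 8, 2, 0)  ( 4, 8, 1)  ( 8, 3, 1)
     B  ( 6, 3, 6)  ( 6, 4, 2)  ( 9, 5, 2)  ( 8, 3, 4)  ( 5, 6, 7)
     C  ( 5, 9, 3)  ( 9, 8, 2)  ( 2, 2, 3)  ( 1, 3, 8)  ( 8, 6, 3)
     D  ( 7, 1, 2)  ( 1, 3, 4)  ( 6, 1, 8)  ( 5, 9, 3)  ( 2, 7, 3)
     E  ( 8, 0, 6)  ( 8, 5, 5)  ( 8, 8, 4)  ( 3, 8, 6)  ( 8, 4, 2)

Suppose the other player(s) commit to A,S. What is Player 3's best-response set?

argmax u_3 = {Z}

u_3(X vs A,S) = 4
u_3(Y vs A,S) = 2
u_3(Z vs A,S) = 9
u_3(W vs A,S) = 1
max payoff 9 at {Z}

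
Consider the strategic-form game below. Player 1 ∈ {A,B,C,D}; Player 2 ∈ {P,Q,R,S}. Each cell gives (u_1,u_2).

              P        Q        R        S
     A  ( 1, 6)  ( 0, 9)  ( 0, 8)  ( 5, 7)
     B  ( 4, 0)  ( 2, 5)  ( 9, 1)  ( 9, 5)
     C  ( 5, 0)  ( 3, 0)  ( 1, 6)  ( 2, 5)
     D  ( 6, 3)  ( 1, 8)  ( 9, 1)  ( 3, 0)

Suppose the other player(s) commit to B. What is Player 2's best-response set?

P2 best: {Q,S}

u_2(P vs B) = 0
u_2(Q vs B) = 5
u_2(R vs B) = 1
u_2(S vs B) = 5
max payoff 5 at {Q,S}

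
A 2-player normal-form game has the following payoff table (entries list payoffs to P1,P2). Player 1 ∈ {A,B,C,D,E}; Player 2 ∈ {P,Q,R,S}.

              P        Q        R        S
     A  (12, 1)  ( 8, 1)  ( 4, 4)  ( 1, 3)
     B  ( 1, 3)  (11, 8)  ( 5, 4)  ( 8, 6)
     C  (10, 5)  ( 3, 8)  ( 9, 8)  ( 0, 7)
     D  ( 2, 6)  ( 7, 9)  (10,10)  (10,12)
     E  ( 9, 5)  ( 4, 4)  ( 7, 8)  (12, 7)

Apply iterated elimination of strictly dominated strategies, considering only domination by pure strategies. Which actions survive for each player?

Survivors P1:{B,D,E} P2:{Q,R,S}

P2 drop P (R beats it: A:4>1 B:4>3 C:8>5 D:10>6 E:8>5)
P1 drop A (B beats it: Q:11>8 R:5>4 S:8>1)
P1 drop C (D beats it: Q:7>3 R:10>9 S:10>0)
P1→{B,D,E} P2→{Q,R,S}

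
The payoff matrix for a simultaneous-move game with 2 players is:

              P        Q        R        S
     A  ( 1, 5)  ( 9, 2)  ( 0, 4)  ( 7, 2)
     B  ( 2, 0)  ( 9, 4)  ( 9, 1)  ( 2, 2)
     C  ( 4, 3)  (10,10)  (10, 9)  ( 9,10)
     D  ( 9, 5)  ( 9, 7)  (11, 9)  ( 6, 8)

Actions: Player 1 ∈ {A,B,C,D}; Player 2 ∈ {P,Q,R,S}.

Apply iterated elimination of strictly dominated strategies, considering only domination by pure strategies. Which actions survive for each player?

P1 drop A (C beats it: P:4>1 Q:10>9 R:10>0 S:9>7)
P1 drop B (C beats it: P:4>2 Q:10>9 R:10>9 S:9>2)
P2 drop P (Q beats it: C:10>3 D:7>5)
P1→{C,D} P2→{Q,R,S}

IESDS → P1:{C,D} P2:{Q,R,S}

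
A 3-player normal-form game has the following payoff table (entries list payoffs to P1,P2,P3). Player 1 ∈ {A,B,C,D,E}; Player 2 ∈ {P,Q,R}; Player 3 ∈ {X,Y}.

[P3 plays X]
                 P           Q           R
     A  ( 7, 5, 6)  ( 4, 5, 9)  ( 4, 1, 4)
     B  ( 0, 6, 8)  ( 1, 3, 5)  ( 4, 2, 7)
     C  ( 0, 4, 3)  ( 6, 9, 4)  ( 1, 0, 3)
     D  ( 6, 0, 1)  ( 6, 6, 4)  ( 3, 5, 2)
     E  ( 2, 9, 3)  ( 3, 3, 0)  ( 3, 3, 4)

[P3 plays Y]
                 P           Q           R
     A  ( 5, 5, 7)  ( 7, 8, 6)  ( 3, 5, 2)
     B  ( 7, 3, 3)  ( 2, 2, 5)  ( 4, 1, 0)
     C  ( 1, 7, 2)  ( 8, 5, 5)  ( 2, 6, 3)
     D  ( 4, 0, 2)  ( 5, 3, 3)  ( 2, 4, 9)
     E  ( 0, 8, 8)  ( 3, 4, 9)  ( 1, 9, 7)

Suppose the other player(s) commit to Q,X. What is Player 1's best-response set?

u_1(A vs Q,X) = 4
u_1(B vs Q,X) = 1
u_1(C vs Q,X) = 6
u_1(D vs Q,X) = 6
u_1(E vs Q,X) = 3
max payoff 6 at {C,D}

BR_1 = {C,D}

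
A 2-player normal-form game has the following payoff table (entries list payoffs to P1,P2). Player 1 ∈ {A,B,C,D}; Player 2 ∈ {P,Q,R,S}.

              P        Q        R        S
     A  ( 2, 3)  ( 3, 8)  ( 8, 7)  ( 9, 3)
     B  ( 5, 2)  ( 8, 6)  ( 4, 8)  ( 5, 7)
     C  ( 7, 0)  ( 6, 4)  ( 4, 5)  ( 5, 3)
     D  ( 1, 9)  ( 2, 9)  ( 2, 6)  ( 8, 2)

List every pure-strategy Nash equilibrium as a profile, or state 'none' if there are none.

No pure NE.

(A,P): not NE [P1→C gives 7>2; P2→Q gives 8>3]
(A,Q): not NE [P1→B gives 8>3]
(A,R): not NE [P2→Q gives 8>7]
(A,S): not NE [P2→Q gives 8>3]
(B,P): not NE [P1→C gives 7>5; P2→R gives 8>2]
(B,Q): not NE [P2→R gives 8>6]
(B,R): not NE [P1→A gives 8>4]
(B,S): not NE [P1→A gives 9>5; P2→R gives 8>7]
(C,P): not NE [P2→R gives 5>0]
(C,Q): not NE [P1→B gives 8>6; P2→R gives 5>4]
(C,R): not NE [P1→A gives 8>4]
(C,S): not NE [P1→A gives 9>5; P2→R gives 5>3]
(D,P): not NE [P1→C gives 7>1]
(D,Q): not NE [P1→B gives 8>2]
(D,R): not NE [P1→A gives 8>2; P2→Q gives 9>6]
(D,S): not NE [P1→A gives 9>8; P2→Q gives 9>2]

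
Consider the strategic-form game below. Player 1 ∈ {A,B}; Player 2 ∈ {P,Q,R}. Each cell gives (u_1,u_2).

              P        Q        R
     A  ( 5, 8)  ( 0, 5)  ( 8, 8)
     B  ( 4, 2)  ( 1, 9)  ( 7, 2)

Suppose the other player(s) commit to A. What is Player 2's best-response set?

argmax u_2 = {P,R}

u_2(P vs A) = 8
u_2(Q vs A) = 5
u_2(R vs A) = 8
max payoff 8 at {P,R}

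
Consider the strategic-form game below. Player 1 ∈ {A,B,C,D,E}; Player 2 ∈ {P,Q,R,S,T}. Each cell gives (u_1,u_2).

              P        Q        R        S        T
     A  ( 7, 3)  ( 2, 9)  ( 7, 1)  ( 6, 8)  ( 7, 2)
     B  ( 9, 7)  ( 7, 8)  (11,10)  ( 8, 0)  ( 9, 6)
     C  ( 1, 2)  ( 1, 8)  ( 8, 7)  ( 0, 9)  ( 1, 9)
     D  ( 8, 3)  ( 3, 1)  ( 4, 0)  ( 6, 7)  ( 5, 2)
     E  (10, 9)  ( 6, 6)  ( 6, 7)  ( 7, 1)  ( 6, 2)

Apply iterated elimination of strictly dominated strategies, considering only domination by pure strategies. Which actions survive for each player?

P1 drop A (B beats it: P:9>7 Q:7>2 R:11>7 S:8>6 T:9>7)
P1 drop C (B beats it: P:9>1 Q:7>1 R:11>8 S:8>0 T:9>1)
P1 drop D (B beats it: P:9>8 Q:7>3 R:11>4 S:8>6 T:9>5)
P2 drop Q (R beats it: B:10>8 E:7>6)
P2 drop S (P beats it: B:7>0 E:9>1)
P2 drop T (P beats it: B:7>6 E:9>2)
P1→{B,E} P2→{P,R}

Remaining: P1:{B,E} P2:{P,R}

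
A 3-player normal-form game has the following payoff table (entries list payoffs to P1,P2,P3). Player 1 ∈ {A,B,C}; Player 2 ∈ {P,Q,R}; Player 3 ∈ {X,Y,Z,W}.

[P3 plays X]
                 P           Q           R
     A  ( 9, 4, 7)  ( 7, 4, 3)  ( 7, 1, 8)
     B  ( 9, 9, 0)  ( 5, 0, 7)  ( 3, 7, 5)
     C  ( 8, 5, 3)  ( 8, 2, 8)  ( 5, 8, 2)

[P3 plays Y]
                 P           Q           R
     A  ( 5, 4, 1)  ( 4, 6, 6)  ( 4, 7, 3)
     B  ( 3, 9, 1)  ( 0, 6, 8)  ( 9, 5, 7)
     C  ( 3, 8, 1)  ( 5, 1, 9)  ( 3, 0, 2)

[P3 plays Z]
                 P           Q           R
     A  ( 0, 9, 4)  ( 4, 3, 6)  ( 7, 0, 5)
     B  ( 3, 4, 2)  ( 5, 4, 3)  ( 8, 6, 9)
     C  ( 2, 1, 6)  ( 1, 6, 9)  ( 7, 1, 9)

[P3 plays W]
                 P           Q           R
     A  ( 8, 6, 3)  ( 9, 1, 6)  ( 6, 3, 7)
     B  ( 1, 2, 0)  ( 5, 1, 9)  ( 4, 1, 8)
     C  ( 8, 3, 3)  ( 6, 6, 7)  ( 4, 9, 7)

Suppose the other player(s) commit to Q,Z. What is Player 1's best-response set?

argmax u_1 = {B}

u_1(A vs Q,Z) = 4
u_1(B vs Q,Z) = 5
u_1(C vs Q,Z) = 1
max payoff 5 at {B}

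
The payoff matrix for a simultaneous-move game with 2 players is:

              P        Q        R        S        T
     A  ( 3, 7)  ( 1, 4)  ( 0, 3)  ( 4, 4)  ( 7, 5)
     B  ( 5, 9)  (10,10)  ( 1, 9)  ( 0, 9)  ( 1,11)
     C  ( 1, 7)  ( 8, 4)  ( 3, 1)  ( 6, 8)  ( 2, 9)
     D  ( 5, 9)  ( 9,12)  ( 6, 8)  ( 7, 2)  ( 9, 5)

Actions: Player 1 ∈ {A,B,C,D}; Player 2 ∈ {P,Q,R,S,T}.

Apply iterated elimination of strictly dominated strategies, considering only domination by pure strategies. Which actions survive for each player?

Remaining: P1:{B,D} P2:{Q,T}

P1 drop A (D beats it: P:5>3 Q:9>1 R:6>0 S:7>4 T:9>7)
P1 drop C (D beats it: P:5>1 Q:9>8 R:6>3 S:7>6 T:9>2)
P2 drop P (Q beats it: B:10>9 D:12>9)
P2 drop R (Q beats it: B:10>9 D:12>8)
P2 drop S (Q beats it: B:10>9 D:12>2)
P1→{B,D} P2→{Q,T}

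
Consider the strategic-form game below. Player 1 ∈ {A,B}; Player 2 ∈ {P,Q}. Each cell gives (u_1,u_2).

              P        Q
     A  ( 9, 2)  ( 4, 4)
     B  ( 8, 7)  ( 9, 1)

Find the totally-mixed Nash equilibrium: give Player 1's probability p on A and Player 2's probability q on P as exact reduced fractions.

P1 indiff ⇒ q·9+(1-q)·4 = q·8+(1-q)·9 ⇒ q(1) = (1-q)(5) ⇒ q = 5/6
P2 indiff ⇒ p·2+(1-p)·7 = p·4+(1-p)·1 ⇒ p(-2) = (1-p)(-6) ⇒ p = 3/4

P1 mixes 3/4 on A; P2 mixes 5/6 on P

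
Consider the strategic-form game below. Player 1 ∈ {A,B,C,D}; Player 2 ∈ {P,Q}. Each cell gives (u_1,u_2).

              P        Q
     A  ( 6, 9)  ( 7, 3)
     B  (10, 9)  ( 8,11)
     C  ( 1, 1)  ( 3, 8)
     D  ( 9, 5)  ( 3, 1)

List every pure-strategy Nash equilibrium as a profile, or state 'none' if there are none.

(A,P): not NE [P1→B gives 10>6]
(A,Q): not NE [P1→B gives 8>7; P2→P gives 9>3]
(B,P): not NE [P2→Q gives 11>9]
(B,Q): NE
(C,P): not NE [P1→B gives 10>1; P2→Q gives 8>1]
(C,Q): not NE [P1→B gives 8>3]
(D,P): not NE [P1→B gives 10>9]
(D,Q): not NE [P1→B gives 8>3; P2→P gives 5>1]

PSNE = {(B,Q)}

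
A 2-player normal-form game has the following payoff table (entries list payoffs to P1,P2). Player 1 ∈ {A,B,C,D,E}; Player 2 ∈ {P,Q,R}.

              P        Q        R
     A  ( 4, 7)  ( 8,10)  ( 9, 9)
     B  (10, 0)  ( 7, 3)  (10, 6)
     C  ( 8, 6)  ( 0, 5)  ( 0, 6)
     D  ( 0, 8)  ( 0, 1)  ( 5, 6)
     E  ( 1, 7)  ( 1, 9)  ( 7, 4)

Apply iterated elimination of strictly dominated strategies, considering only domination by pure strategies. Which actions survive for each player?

IESDS → P1:{A,B} P2:{Q,R}

P1 drop C (B beats it: P:10>8 Q:7>0 R:10>0)
P1 drop D (A beats it: P:4>0 Q:8>0 R:9>5)
P1 drop E (A beats it: P:4>1 Q:8>1 R:9>7)
P2 drop P (Q beats it: A:10>7 B:3>0)
P1→{A,B} P2→{Q,R}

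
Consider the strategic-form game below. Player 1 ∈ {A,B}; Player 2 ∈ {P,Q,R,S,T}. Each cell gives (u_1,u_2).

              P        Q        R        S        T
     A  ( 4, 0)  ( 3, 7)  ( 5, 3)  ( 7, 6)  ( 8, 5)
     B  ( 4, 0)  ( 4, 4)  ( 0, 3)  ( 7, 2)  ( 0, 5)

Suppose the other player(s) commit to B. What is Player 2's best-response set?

u_2(P vs B) = 0
u_2(Q vs B) = 4
u_2(R vs B) = 3
u_2(S vs B) = 2
u_2(T vs B) = 5
max payoff 5 at {T}

argmax u_2 = {T}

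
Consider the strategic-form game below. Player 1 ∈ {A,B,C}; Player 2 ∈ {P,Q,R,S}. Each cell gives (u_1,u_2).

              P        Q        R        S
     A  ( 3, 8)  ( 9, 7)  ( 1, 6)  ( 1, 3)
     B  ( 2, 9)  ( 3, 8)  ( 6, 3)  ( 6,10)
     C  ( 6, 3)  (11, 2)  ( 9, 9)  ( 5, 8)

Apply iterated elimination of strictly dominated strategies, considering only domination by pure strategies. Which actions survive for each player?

IESDS → P1:{B,C} P2:{R,S}

P1 drop A (C beats it: P:6>3 Q:11>9 R:9>1 S:5>1)
P2 drop P (S beats it: B:10>9 C:8>3)
P2 drop Q (S beats it: B:10>8 C:8>2)
P1→{B,C} P2→{R,S}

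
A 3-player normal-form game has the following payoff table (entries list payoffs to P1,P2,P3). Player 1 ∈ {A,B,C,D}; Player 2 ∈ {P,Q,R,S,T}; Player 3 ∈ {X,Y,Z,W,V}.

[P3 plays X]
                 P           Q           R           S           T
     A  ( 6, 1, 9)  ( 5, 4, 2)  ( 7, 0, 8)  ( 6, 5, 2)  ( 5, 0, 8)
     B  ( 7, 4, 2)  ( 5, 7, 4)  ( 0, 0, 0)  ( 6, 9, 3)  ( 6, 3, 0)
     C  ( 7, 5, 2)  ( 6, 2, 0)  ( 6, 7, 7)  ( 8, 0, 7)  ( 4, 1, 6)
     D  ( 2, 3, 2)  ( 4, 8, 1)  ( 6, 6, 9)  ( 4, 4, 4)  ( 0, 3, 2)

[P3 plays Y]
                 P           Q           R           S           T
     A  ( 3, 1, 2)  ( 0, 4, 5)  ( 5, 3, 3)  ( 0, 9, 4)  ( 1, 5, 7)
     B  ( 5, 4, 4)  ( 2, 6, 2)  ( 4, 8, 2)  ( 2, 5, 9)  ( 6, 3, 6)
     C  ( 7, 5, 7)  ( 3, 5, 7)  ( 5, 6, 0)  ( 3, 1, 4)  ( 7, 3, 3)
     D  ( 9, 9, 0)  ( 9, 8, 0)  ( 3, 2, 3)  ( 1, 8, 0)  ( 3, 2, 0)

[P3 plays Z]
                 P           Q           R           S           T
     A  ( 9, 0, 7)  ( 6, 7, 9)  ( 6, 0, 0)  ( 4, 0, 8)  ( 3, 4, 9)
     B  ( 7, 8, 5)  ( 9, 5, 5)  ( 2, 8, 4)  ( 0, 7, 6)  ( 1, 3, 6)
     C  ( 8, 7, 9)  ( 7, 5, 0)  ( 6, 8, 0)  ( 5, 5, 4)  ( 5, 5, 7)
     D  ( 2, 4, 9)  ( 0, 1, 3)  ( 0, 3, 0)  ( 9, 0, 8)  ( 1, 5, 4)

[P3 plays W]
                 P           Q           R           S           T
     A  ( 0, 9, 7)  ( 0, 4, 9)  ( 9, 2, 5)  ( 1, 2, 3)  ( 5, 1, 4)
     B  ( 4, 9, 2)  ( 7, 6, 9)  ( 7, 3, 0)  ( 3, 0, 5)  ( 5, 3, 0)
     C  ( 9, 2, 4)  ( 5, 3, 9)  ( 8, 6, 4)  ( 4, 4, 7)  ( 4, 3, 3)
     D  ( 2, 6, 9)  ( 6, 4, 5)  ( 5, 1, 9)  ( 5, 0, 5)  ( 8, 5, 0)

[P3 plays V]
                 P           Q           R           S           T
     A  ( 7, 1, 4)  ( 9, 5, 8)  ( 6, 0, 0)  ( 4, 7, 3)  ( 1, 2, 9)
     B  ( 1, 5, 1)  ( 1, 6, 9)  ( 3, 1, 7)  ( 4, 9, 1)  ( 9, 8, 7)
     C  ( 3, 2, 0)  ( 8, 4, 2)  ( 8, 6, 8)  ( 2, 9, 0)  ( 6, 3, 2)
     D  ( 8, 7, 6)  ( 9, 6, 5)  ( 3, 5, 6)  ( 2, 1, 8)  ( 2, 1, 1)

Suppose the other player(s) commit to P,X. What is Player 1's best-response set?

u_1(A vs P,X) = 6
u_1(B vs P,X) = 7
u_1(C vs P,X) = 7
u_1(D vs P,X) = 2
max payoff 7 at {B,C}

argmax u_1 = {B,C}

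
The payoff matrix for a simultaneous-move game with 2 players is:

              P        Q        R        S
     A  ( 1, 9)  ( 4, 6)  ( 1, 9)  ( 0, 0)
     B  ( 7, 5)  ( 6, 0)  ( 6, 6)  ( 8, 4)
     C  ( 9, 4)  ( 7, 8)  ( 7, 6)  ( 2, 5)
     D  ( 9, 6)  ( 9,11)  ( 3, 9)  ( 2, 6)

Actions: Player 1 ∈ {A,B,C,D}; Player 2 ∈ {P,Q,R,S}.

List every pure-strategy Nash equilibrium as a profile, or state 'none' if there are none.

(A,P): not NE [P1→D gives 9>1]
(A,Q): not NE [P1→D gives 9>4; P2→R gives 9>6]
(A,R): not NE [P1→C gives 7>1]
(A,S): not NE [P1→B gives 8>0; P2→R gives 9>0]
(B,P): not NE [P1→D gives 9>7; P2→R gives 6>5]
(B,Q): not NE [P1→D gives 9>6; P2→R gives 6>0]
(B,R): not NE [P1→C gives 7>6]
(B,S): not NE [P2→R gives 6>4]
(C,P): not NE [P2→Q gives 8>4]
(C,Q): not NE [P1→D gives 9>7]
(C,R): not NE [P2→Q gives 8>6]
(C,S): not NE [P1→B gives 8>2; P2→Q gives 8>5]
(D,P): not NE [P2→Q gives 11>6]
(D,Q): NE
(D,R): not NE [P1→C gives 7>3; P2→Q gives 11>9]
(D,S): not NE [P1→B gives 8>2; P2→Q gives 11>6]

Nash profiles: (D,Q)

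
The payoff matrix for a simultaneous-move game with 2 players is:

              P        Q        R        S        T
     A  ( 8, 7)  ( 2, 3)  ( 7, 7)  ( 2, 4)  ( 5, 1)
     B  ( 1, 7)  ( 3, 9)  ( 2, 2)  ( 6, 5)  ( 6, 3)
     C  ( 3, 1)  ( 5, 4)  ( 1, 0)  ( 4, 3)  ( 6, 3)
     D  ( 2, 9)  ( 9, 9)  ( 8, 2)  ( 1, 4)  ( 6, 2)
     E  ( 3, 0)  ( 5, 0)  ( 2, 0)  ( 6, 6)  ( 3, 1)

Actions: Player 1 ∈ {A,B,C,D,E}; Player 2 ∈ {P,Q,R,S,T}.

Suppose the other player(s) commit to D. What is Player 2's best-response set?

u_2(P vs D) = 9
u_2(Q vs D) = 9
u_2(R vs D) = 2
u_2(S vs D) = 4
u_2(T vs D) = 2
max payoff 9 at {P,Q}

P2 best: {P,Q}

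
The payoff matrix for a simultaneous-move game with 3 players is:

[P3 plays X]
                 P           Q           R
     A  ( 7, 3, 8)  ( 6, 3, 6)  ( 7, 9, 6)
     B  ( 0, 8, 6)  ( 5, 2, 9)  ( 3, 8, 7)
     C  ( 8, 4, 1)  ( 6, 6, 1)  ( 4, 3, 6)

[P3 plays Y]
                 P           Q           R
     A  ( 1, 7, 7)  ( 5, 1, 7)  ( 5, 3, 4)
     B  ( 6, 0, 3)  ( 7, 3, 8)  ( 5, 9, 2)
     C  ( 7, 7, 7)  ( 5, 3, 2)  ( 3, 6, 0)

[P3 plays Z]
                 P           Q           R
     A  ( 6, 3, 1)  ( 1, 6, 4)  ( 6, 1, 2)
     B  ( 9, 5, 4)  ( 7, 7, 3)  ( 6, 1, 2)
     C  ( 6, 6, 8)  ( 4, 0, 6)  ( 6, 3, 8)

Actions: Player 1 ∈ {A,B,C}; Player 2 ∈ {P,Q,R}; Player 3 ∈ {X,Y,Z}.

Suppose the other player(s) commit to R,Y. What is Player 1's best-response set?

u_1(A vs R,Y) = 5
u_1(B vs R,Y) = 5
u_1(C vs R,Y) = 3
max payoff 5 at {A,B}

BR_1 = {A,B}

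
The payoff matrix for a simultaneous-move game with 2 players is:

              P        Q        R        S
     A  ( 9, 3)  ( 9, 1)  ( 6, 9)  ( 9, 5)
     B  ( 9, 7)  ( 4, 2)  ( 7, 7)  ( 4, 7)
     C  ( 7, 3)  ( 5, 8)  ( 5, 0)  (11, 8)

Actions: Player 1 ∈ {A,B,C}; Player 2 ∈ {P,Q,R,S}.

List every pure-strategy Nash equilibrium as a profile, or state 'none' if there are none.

NE set: (B,P), (B,R), (C,S)

(A,P): not NE [P2→R gives 9>3]
(A,Q): not NE [P2→R gives 9>1]
(A,R): not NE [P1→B gives 7>6]
(A,S): not NE [P1→C gives 11>9; P2→R gives 9>5]
(B,P): NE
(B,Q): not NE [P1→A gives 9>4; P2→S gives 7>2]
(B,R): NE
(B,S): not NE [P1→C gives 11>4]
(C,P): not NE [P1→B gives 9>7; P2→S gives 8>3]
(C,Q): not NE [P1→A gives 9>5]
(C,R): not NE [P1→B gives 7>5; P2→S gives 8>0]
(C,S): NE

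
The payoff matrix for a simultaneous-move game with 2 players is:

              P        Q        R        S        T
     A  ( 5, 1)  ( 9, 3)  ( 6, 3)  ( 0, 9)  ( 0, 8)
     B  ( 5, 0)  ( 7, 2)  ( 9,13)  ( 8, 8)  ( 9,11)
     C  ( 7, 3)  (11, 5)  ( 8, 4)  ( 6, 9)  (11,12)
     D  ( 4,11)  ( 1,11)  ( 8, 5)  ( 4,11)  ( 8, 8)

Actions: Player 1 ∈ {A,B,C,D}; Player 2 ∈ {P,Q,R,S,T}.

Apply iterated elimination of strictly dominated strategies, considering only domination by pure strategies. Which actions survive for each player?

Survivors P1:{B,C} P2:{R,T}

P1 drop A (C beats it: P:7>5 Q:11>9 R:8>6 S:6>0 T:11>0)
P1 drop D (B beats it: P:5>4 Q:7>1 R:9>8 S:8>4 T:9>8)
P2 drop P (Q beats it: B:2>0 C:5>3)
P2 drop Q (S beats it: B:8>2 C:9>5)
P2 drop S (T beats it: B:11>8 C:12>9)
P1→{B,C} P2→{R,T}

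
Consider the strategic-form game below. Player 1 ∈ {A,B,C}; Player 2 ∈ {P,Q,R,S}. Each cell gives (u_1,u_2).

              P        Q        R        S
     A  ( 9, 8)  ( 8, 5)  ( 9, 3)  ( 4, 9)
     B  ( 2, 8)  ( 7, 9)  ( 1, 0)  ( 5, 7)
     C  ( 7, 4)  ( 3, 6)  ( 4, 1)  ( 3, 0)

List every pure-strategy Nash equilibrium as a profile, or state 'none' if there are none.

Equilibria: none

(A,P): not NE [P2→S gives 9>8]
(A,Q): not NE [P2→S gives 9>5]
(A,R): not NE [P2→S gives 9>3]
(A,S): not NE [P1→B gives 5>4]
(B,P): not NE [P1→A gives 9>2; P2→Q gives 9>8]
(B,Q): not NE [P1→A gives 8>7]
(B,R): not NE [P1→A gives 9>1; P2→Q gives 9>0]
(B,S): not NE [P2→Q gives 9>7]
(C,P): not NE [P1→A gives 9>7; P2→Q gives 6>4]
(C,Q): not NE [P1→A gives 8>3]
(C,R): not NE [P1→A gives 9>4; P2→Q gives 6>1]
(C,S): not NE [P1→B gives 5>3; P2→Q gives 6>0]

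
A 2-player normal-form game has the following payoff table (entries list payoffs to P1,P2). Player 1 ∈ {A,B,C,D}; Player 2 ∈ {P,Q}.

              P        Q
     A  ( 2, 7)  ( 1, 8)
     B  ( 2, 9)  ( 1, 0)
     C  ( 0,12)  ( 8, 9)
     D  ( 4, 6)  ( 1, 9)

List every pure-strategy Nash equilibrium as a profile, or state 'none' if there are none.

(A,P): not NE [P1→D gives 4>2; P2→Q gives 8>7]
(A,Q): not NE [P1→C gives 8>1]
(B,P): not NE [P1→D gives 4>2]
(B,Q): not NE [P1→C gives 8>1; P2→P gives 9>0]
(C,P): not NE [P1→D gives 4>0]
(C,Q): not NE [P2→P gives 12>9]
(D,P): not NE [P2→Q gives 9>6]
(D,Q): not NE [P1→C gives 8>1]

PSNE: ∅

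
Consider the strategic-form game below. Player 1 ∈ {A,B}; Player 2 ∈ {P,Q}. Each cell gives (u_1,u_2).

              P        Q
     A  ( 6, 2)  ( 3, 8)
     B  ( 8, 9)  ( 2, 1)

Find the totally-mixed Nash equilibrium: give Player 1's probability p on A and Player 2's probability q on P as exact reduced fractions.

(p,q) = (4/7, 1/3)

P1 indiff ⇒ q·6+(1-q)·3 = q·8+(1-q)·2 ⇒ q(-2) = (1-q)(-1) ⇒ q = 1/3
P2 indiff ⇒ p·2+(1-p)·9 = p·8+(1-p)·1 ⇒ p(-6) = (1-p)(-8) ⇒ p = 4/7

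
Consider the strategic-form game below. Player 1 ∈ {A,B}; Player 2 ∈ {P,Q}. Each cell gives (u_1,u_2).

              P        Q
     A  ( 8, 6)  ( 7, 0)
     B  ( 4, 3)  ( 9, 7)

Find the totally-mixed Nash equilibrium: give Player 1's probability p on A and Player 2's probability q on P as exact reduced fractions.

P1 indiff ⇒ q·8+(1-q)·7 = q·4+(1-q)·9 ⇒ q(4) = (1-q)(2) ⇒ q = 1/3
P2 indiff ⇒ p·6+(1-p)·3 = p·0+(1-p)·7 ⇒ p(6) = (1-p)(4) ⇒ p = 2/5

p=2/5, q=1/3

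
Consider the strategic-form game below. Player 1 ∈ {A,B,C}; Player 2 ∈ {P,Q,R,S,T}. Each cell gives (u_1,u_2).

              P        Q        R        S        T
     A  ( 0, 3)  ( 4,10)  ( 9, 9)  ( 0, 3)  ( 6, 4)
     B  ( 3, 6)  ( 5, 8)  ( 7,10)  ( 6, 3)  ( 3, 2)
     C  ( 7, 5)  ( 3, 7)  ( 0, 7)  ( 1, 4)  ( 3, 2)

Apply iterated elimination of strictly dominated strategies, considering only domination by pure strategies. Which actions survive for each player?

P2 drop P (Q beats it: A:10>3 B:8>6 C:7>5)
P2 drop S (Q beats it: A:10>3 B:8>3 C:7>4)
P1 drop C (A beats it: Q:4>3 R:9>0 T:6>3)
P2 drop T (Q beats it: A:10>4 B:8>2)
P1→{A,B} P2→{Q,R}

IESDS → P1:{A,B} P2:{Q,R}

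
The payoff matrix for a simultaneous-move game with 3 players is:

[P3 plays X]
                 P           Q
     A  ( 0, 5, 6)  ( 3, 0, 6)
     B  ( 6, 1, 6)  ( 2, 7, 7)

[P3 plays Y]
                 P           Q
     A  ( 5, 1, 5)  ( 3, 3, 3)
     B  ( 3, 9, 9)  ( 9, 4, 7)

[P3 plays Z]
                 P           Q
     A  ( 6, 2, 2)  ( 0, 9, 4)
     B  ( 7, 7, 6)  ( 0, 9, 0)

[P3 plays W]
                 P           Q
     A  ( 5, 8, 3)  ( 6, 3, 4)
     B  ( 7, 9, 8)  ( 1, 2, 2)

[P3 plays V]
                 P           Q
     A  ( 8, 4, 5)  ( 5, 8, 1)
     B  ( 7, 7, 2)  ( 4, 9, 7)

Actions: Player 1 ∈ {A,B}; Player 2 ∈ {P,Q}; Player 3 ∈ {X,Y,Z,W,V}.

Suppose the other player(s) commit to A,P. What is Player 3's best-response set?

P3 best: {X}

u_3(X vs A,P) = 6
u_3(Y vs A,P) = 5
u_3(Z vs A,P) = 2
u_3(W vs A,P) = 3
u_3(V vs A,P) = 5
max payoff 6 at {X}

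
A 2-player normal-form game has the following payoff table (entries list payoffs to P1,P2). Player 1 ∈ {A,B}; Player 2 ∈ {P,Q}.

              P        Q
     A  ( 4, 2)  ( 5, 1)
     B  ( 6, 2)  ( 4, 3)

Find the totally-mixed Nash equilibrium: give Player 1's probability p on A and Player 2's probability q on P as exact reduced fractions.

P1 mixes 1/2 on A; P2 mixes 1/3 on P

P1 indiff ⇒ q·4+(1-q)·5 = q·6+(1-q)·4 ⇒ q(-2) = (1-q)(-1) ⇒ q = 1/3
P2 indiff ⇒ p·2+(1-p)·2 = p·1+(1-p)·3 ⇒ p(1) = (1-p)(1) ⇒ p = 1/2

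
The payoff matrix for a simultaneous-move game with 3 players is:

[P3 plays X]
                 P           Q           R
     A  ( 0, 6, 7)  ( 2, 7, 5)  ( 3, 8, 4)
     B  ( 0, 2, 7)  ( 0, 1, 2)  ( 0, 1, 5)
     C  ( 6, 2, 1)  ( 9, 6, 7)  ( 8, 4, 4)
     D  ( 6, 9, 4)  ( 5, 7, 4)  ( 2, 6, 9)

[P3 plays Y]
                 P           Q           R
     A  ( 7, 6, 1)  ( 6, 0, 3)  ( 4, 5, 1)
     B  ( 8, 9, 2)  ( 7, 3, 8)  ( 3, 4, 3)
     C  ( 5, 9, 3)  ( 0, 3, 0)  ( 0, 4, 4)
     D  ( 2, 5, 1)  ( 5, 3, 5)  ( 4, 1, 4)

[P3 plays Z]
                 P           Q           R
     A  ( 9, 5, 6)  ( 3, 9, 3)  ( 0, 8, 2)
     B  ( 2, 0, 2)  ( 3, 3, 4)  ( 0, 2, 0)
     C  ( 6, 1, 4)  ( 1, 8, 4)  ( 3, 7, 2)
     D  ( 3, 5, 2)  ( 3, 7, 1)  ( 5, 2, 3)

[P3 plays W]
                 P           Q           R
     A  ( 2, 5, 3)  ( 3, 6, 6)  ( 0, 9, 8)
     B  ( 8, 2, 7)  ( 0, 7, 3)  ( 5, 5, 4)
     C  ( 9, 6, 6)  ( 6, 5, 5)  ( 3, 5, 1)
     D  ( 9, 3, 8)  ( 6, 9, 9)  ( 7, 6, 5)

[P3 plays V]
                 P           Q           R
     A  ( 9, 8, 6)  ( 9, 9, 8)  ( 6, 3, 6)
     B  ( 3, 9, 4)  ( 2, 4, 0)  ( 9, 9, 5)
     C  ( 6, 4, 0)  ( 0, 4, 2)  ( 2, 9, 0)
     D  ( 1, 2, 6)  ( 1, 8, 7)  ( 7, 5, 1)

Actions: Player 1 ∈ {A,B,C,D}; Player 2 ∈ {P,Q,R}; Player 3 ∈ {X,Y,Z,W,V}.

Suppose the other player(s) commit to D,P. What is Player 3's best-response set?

argmax u_3 = {W}

u_3(X vs D,P) = 4
u_3(Y vs D,P) = 1
u_3(Z vs D,P) = 2
u_3(W vs D,P) = 8
u_3(V vs D,P) = 6
max payoff 8 at {W}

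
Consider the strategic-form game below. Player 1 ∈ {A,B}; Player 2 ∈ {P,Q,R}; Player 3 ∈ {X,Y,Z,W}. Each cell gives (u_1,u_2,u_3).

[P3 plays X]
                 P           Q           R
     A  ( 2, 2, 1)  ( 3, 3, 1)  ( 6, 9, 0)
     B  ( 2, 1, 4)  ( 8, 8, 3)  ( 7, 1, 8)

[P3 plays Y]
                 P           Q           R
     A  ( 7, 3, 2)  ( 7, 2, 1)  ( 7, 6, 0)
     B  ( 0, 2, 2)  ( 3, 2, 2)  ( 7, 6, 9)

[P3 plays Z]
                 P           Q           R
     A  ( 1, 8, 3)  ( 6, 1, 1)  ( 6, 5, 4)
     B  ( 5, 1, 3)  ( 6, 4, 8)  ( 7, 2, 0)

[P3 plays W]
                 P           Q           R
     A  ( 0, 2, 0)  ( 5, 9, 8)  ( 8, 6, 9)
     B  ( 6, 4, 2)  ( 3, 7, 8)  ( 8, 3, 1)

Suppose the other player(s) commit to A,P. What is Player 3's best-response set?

argmax u_3 = {Z}

u_3(X vs A,P) = 1
u_3(Y vs A,P) = 2
u_3(Z vs A,P) = 3
u_3(W vs A,P) = 0
max payoff 3 at {Z}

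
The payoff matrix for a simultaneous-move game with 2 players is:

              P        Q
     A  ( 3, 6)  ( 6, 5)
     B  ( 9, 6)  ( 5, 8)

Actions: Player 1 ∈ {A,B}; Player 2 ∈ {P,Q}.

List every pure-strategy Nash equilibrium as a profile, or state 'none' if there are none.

(A,P): not NE [P1→B gives 9>3]
(A,Q): not NE [P2→P gives 6>5]
(B,P): not NE [P2→Q gives 8>6]
(B,Q): not NE [P1→A gives 6>5]

PSNE: ∅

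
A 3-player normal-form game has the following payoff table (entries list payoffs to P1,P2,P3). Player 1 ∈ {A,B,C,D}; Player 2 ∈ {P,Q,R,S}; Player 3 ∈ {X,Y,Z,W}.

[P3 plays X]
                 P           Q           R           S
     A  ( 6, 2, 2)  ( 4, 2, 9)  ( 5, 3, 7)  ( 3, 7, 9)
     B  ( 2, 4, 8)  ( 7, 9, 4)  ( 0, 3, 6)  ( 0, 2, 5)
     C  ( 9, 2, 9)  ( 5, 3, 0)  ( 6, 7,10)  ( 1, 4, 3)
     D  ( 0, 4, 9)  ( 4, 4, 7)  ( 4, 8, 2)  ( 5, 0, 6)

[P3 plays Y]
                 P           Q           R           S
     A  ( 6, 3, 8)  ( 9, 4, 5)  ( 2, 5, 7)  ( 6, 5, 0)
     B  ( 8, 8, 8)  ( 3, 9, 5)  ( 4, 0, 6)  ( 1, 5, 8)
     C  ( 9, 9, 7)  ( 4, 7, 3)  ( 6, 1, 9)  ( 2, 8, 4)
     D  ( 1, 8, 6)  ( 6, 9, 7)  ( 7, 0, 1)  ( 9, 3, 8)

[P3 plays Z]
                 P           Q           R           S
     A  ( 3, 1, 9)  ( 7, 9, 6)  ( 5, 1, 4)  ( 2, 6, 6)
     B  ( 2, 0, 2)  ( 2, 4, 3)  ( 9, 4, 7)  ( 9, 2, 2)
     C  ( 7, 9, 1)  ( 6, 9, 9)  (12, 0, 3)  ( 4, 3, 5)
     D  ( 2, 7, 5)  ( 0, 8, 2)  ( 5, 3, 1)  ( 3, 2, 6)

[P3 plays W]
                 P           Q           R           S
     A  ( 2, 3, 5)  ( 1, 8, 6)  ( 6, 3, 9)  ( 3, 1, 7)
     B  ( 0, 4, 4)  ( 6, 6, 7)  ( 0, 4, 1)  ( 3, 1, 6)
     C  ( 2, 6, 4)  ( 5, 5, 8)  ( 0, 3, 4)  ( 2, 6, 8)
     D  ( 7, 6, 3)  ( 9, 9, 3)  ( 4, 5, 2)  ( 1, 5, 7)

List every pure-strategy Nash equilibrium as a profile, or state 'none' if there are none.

PSNE = {(C,R,X)}

(A,P,X): not NE [P1→C gives 9>6; P2→S gives 7>2; P3→Z gives 9>2]
(A,P,Y): not NE [P1→C gives 9>6; P2→S gives 5>3; P3→Z gives 9>8]
(A,P,Z): not NE [P1→C gives 7>3; P2→Q gives 9>1]
(A,P,W): not NE [P1→D gives 7>2; P2→Q gives 8>3; P3→Z gives 9>5]
(A,Q,X): not NE [P1→B gives 7>4; P2→S gives 7>2]
(A,Q,Y): not NE [P2→S gives 5>4; P3→X gives 9>5]
(A,Q,Z): not NE [P3→X gives 9>6]
(A,Q,W): not NE [P1→D gives 9>1; P3→X gives 9>6]
(A,R,X): not NE [P1→C gives 6>5; P2→S gives 7>3; P3→W gives 9>7]
(A,R,Y): not NE [P1→D gives 7>2; P3→W gives 9>7]
(A,R,Z): not NE [P1→C gives 12>5; P2→Q gives 9>1; P3→W gives 9>4]
(A,R,W): not NE [P2→Q gives 8>3]
(A,S,X): not NE [P1→D gives 5>3]
(A,S,Y): not NE [P1→D gives 9>6; P3→X gives 9>0]
(A,S,Z): not NE [P1→B gives 9>2; P2→Q gives 9>6; P3→X gives 9>6]
(A,S,W): not NE [P2→Q gives 8>1; P3→X gives 9>7]
(B,P,X): not NE [P1→C gives 9>2; P2→Q gives 9>4]
(B,P,Y): not NE [P1→C gives 9>8; P2→Q gives 9>8]
(B,P,Z): not NE [P1→C gives 7>2; P2→R gives 4>0; P3→Y gives 8>2]
(B,P,W): not NE [P1→D gives 7>0; P2→Q gives 6>4; P3→Y gives 8>4]
(B,Q,X): not NE [P3→W gives 7>4]
(B,Q,Y): not NE [P1→A gives 9>3; P3→W gives 7>5]
(B,Q,Z): not NE [P1→A gives 7>2; P3→W gives 7>3]
(B,Q,W): not NE [P1→D gives 9>6]
(B,R,X): not NE [P1→C gives 6>0; P2→Q gives 9>3; P3→Z gives 7>6]
(B,R,Y): not NE [P1→D gives 7>4; P2→Q gives 9>0; P3→Z gives 7>6]
(B,R,Z): not NE [P1→C gives 12>9]
(B,R,W): not NE [P1→A gives 6>0; P2→Q gives 6>4; P3→Z gives 7>1]
(B,S,X): not NE [P1→D gives 5>0; P2→Q gives 9>2; P3→Y gives 8>5]
(B,S,Y): not NE [P1→D gives 9>1; P2→Q gives 9>5]
(B,S,Z): not NE [P2→R gives 4>2; P3→Y gives 8>2]
(B,S,W): not NE [P2→Q gives 6>1; P3→Y gives 8>6]
(C,P,X): not NE [P2→R gives 7>2]
(C,P,Y): not NE [P3→X gives 9>7]
(C,P,Z): not NE [P3→X gives 9>1]
(C,P,W): not NE [P1→D gives 7>2; P3→X gives 9>4]
(C,Q,X): not NE [P1→B gives 7>5; P2→R gives 7>3; P3→Z gives 9>0]
(C,Q,Y): not NE [P1→A gives 9>4; P2→P gives 9>7; P3→Z gives 9>3]
(C,Q,Z): not NE [P1→A gives 7>6]
(C,Q,W): not NE [P1→D gives 9>5; P2→S gives 6>5; P3→Z gives 9>8]
(C,R,X): NE
(C,R,Y): not NE [P1→D gives 7>6; P2→P gives 9>1; P3→X gives 10>9]
(C,R,Z): not NE [P2→Q gives 9>0; P3→X gives 10>3]
(C,R,W): not NE [P1→A gives 6>0; P2→S gives 6>3; P3→X gives 10>4]
(C,S,X): not NE [P1→D gives 5>1; P2→R gives 7>4; P3→W gives 8>3]
(C,S,Y): not NE [P1→D gives 9>2; P2→P gives 9>8; P3→W gives 8>4]
(C,S,Z): not NE [P1→B gives 9>4; P2→Q gives 9>3; P3→W gives 8>5]
(C,S,W): not NE [P1→B gives 3>2]
(D,P,X): not NE [P1→C gives 9>0; P2→R gives 8>4]
(D,P,Y): not NE [P1→C gives 9>1; P2→Q gives 9>8; P3→X gives 9>6]
(D,P,Z): not NE [P1→C gives 7>2; P2→Q gives 8>7; P3→X gives 9>5]
(D,P,W): not NE [P2→Q gives 9>6; P3→X gives 9>3]
(D,Q,X): not NE [P1→B gives 7>4; P2→R gives 8>4]
(D,Q,Y): not NE [P1→A gives 9>6]
(D,Q,Z): not NE [P1→A gives 7>0; P3→Y gives 7>2]
(D,Q,W): not NE [P3→Y gives 7>3]
(D,R,X): not NE [P1→C gives 6>4]
(D,R,Y): not NE [P2→Q gives 9>0; P3→W gives 2>1]
(D,R,Z): not NE [P1→C gives 12>5; P2→Q gives 8>3; P3→W gives 2>1]
(D,R,W): not NE [P1→A gives 6>4; P2→Q gives 9>5]
(D,S,X): not NE [P2→R gives 8>0; P3→Y gives 8>6]
(D,S,Y): not NE [P2→Q gives 9>3]
(D,S,Z): not NE [P1→B gives 9>3; P2→Q gives 8>2; P3→Y gives 8>6]
(D,S,W): not NE [P1→B gives 3>1; P2→Q gives 9>5; P3→Y gives 8>7]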